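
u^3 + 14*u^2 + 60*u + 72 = (u + 2)*(u + 6)^2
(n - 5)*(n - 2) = n^2 - 7*n + 10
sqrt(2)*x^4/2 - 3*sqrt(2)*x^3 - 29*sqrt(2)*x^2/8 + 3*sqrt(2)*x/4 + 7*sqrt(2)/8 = (x/2 + 1/2)*(x - 7)*(x - 1/2)*(sqrt(2)*x + sqrt(2)/2)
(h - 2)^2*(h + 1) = h^3 - 3*h^2 + 4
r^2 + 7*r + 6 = (r + 1)*(r + 6)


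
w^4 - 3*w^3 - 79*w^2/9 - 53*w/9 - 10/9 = (w - 5)*(w + 1/3)*(w + 2/3)*(w + 1)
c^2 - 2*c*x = c*(c - 2*x)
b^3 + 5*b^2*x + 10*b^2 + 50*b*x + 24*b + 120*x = (b + 4)*(b + 6)*(b + 5*x)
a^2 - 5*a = a*(a - 5)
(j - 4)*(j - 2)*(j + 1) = j^3 - 5*j^2 + 2*j + 8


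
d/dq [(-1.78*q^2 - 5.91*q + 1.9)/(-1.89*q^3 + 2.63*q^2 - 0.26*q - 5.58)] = (-3.3642*q^4 - 22.3398*q^3 + 26.7791*q^2 + 9.8708*q + 33.4718)/(3.5721*q^6 - 9.9414*q^5 + 7.8997*q^4 + 19.7248*q^3 - 29.2832*q^2 + 2.9016*q + 31.1364)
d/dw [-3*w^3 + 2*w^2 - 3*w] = -9*w^2 + 4*w - 3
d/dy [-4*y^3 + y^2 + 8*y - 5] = -12*y^2 + 2*y + 8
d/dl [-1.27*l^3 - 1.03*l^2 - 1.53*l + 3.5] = -3.81*l^2 - 2.06*l - 1.53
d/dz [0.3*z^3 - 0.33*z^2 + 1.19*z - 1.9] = 0.9*z^2 - 0.66*z + 1.19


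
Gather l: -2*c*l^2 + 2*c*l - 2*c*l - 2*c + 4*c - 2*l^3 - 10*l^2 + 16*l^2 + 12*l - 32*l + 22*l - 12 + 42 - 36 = 2*c - 2*l^3 + l^2*(6 - 2*c) + 2*l - 6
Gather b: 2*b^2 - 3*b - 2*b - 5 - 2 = 2*b^2 - 5*b - 7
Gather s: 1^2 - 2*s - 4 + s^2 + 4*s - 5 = s^2 + 2*s - 8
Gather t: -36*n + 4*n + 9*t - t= -32*n + 8*t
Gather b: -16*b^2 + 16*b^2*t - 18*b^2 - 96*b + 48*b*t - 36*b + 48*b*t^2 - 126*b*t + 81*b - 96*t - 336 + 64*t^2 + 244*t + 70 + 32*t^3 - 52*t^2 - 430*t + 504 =b^2*(16*t - 34) + b*(48*t^2 - 78*t - 51) + 32*t^3 + 12*t^2 - 282*t + 238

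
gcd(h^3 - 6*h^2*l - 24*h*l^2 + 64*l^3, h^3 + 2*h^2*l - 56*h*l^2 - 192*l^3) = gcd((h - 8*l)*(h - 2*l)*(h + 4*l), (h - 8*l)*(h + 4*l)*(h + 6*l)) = h^2 - 4*h*l - 32*l^2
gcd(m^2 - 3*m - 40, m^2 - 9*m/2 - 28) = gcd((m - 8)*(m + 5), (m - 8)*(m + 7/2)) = m - 8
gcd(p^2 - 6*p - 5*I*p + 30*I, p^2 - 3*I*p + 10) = p - 5*I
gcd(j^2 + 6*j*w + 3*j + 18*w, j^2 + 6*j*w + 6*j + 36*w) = j + 6*w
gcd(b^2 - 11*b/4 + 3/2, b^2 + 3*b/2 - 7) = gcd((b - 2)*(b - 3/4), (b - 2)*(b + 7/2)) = b - 2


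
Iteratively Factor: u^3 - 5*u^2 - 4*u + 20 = (u + 2)*(u^2 - 7*u + 10) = (u - 5)*(u + 2)*(u - 2)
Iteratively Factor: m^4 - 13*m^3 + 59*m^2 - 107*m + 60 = (m - 1)*(m^3 - 12*m^2 + 47*m - 60) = (m - 4)*(m - 1)*(m^2 - 8*m + 15) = (m - 5)*(m - 4)*(m - 1)*(m - 3)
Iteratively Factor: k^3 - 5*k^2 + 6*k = (k)*(k^2 - 5*k + 6) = k*(k - 3)*(k - 2)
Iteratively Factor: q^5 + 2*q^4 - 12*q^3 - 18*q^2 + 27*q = (q - 3)*(q^4 + 5*q^3 + 3*q^2 - 9*q) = (q - 3)*(q + 3)*(q^3 + 2*q^2 - 3*q) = q*(q - 3)*(q + 3)*(q^2 + 2*q - 3) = q*(q - 3)*(q + 3)^2*(q - 1)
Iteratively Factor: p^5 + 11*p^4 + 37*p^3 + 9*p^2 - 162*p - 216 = (p + 4)*(p^4 + 7*p^3 + 9*p^2 - 27*p - 54) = (p - 2)*(p + 4)*(p^3 + 9*p^2 + 27*p + 27) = (p - 2)*(p + 3)*(p + 4)*(p^2 + 6*p + 9) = (p - 2)*(p + 3)^2*(p + 4)*(p + 3)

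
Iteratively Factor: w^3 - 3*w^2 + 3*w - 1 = (w - 1)*(w^2 - 2*w + 1) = (w - 1)^2*(w - 1)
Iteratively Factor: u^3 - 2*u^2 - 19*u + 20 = (u - 5)*(u^2 + 3*u - 4) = (u - 5)*(u + 4)*(u - 1)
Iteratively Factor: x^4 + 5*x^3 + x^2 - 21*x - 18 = (x + 3)*(x^3 + 2*x^2 - 5*x - 6) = (x + 3)^2*(x^2 - x - 2) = (x - 2)*(x + 3)^2*(x + 1)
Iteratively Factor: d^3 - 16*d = (d - 4)*(d^2 + 4*d) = (d - 4)*(d + 4)*(d)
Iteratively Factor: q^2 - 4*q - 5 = (q - 5)*(q + 1)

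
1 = 1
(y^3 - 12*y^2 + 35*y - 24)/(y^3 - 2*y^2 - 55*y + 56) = (y - 3)/(y + 7)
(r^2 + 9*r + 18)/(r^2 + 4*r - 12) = (r + 3)/(r - 2)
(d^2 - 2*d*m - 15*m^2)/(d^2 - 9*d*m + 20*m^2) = (d + 3*m)/(d - 4*m)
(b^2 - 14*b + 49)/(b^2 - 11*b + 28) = (b - 7)/(b - 4)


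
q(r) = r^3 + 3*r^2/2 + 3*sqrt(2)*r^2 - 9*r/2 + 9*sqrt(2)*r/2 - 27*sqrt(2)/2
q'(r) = 3*r^2 + 3*r + 6*sqrt(2)*r - 9/2 + 9*sqrt(2)/2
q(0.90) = -12.03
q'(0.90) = 14.63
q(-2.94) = -0.35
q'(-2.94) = -5.97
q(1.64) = 3.82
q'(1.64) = 28.77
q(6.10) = 432.94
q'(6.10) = 183.55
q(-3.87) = 1.74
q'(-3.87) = 2.35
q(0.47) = -16.84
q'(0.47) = 7.92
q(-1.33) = -13.77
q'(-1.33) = -8.10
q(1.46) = -1.02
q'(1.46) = 25.03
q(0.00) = -19.09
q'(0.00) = 1.86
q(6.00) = 414.83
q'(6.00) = 178.78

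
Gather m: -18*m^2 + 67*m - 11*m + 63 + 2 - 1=-18*m^2 + 56*m + 64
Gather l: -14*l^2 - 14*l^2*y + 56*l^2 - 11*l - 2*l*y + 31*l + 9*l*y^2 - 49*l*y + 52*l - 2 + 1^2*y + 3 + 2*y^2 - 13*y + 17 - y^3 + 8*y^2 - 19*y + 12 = l^2*(42 - 14*y) + l*(9*y^2 - 51*y + 72) - y^3 + 10*y^2 - 31*y + 30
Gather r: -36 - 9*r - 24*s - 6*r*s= r*(-6*s - 9) - 24*s - 36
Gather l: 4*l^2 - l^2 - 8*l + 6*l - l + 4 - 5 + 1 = 3*l^2 - 3*l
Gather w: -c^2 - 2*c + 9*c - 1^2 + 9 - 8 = -c^2 + 7*c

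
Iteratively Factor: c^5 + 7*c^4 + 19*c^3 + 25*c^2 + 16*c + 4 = (c + 2)*(c^4 + 5*c^3 + 9*c^2 + 7*c + 2) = (c + 1)*(c + 2)*(c^3 + 4*c^2 + 5*c + 2) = (c + 1)*(c + 2)^2*(c^2 + 2*c + 1) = (c + 1)^2*(c + 2)^2*(c + 1)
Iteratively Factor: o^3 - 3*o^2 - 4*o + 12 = (o - 2)*(o^2 - o - 6) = (o - 3)*(o - 2)*(o + 2)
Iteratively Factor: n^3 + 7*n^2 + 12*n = (n + 3)*(n^2 + 4*n) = (n + 3)*(n + 4)*(n)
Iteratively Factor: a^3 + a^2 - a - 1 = (a - 1)*(a^2 + 2*a + 1) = (a - 1)*(a + 1)*(a + 1)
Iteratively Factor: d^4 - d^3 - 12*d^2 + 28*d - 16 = (d - 2)*(d^3 + d^2 - 10*d + 8) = (d - 2)*(d - 1)*(d^2 + 2*d - 8) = (d - 2)*(d - 1)*(d + 4)*(d - 2)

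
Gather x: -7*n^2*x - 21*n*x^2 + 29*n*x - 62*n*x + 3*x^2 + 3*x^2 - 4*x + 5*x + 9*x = x^2*(6 - 21*n) + x*(-7*n^2 - 33*n + 10)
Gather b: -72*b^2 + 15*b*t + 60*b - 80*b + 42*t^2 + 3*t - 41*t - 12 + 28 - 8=-72*b^2 + b*(15*t - 20) + 42*t^2 - 38*t + 8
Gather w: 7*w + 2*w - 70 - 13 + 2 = 9*w - 81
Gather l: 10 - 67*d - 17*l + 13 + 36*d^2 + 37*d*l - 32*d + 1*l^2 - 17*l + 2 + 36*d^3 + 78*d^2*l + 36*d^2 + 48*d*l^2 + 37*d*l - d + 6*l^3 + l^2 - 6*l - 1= 36*d^3 + 72*d^2 - 100*d + 6*l^3 + l^2*(48*d + 2) + l*(78*d^2 + 74*d - 40) + 24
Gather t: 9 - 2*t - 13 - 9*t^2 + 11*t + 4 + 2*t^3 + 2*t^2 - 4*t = 2*t^3 - 7*t^2 + 5*t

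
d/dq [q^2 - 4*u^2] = 2*q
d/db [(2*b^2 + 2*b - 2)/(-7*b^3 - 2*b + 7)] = 2*(-(2*b + 1)*(7*b^3 + 2*b - 7) + (21*b^2 + 2)*(b^2 + b - 1))/(7*b^3 + 2*b - 7)^2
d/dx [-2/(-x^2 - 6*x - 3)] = 4*(-x - 3)/(x^2 + 6*x + 3)^2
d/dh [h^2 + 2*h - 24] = 2*h + 2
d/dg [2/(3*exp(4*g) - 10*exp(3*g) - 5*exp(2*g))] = 4*(-6*exp(2*g) + 15*exp(g) + 5)*exp(-2*g)/(-3*exp(2*g) + 10*exp(g) + 5)^2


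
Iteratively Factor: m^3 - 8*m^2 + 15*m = (m)*(m^2 - 8*m + 15) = m*(m - 5)*(m - 3)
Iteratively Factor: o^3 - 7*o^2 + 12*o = (o - 4)*(o^2 - 3*o) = (o - 4)*(o - 3)*(o)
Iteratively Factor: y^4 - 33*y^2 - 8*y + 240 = (y - 3)*(y^3 + 3*y^2 - 24*y - 80) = (y - 3)*(y + 4)*(y^2 - y - 20) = (y - 5)*(y - 3)*(y + 4)*(y + 4)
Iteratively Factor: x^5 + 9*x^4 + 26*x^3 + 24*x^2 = (x)*(x^4 + 9*x^3 + 26*x^2 + 24*x) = x*(x + 3)*(x^3 + 6*x^2 + 8*x) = x*(x + 2)*(x + 3)*(x^2 + 4*x) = x^2*(x + 2)*(x + 3)*(x + 4)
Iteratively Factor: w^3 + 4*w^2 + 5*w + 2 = (w + 1)*(w^2 + 3*w + 2) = (w + 1)^2*(w + 2)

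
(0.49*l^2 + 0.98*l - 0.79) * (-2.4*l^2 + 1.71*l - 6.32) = -1.176*l^4 - 1.5141*l^3 + 0.475*l^2 - 7.5445*l + 4.9928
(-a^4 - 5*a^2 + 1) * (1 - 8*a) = 8*a^5 - a^4 + 40*a^3 - 5*a^2 - 8*a + 1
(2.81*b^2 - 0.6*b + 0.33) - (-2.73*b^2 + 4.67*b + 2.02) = 5.54*b^2 - 5.27*b - 1.69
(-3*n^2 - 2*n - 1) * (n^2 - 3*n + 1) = -3*n^4 + 7*n^3 + 2*n^2 + n - 1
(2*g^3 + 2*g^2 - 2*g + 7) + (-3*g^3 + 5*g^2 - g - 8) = -g^3 + 7*g^2 - 3*g - 1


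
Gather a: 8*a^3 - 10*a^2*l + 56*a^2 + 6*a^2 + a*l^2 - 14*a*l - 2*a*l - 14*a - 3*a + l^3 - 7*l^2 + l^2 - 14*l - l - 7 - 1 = 8*a^3 + a^2*(62 - 10*l) + a*(l^2 - 16*l - 17) + l^3 - 6*l^2 - 15*l - 8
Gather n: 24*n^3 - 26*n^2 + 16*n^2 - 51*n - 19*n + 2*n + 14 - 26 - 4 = 24*n^3 - 10*n^2 - 68*n - 16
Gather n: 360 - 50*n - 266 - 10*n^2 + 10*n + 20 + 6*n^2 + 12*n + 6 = -4*n^2 - 28*n + 120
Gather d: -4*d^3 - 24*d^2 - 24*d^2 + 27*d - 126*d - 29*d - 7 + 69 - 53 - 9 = -4*d^3 - 48*d^2 - 128*d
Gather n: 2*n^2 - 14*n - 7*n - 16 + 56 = 2*n^2 - 21*n + 40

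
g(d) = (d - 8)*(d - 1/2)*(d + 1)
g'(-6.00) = 193.50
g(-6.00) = -455.00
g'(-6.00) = 193.50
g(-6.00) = -455.00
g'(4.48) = -11.49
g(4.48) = -76.77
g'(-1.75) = 30.94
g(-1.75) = -16.45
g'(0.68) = -13.31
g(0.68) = -2.21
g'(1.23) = -18.41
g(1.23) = -11.02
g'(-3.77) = 94.69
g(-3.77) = -139.21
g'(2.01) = -22.53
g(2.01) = -27.23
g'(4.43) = -12.08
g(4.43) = -76.18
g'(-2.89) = 63.91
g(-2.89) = -69.77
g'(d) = (d - 8)*(d - 1/2) + (d - 8)*(d + 1) + (d - 1/2)*(d + 1) = 3*d^2 - 15*d - 9/2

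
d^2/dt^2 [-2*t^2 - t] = -4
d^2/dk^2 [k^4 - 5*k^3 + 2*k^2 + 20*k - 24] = 12*k^2 - 30*k + 4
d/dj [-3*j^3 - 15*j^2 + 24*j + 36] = -9*j^2 - 30*j + 24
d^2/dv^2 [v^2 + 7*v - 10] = 2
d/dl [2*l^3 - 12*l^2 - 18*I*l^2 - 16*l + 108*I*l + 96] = 6*l^2 + l*(-24 - 36*I) - 16 + 108*I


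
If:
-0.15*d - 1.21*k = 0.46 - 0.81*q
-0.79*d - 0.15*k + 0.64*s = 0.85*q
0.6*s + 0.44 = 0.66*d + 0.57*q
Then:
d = 1.09530229730087*s + 2.05615918083203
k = -0.28011737647712*s - 1.71208396119174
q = -0.215613186348376*s - 1.60888606903358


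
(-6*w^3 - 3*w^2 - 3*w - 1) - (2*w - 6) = -6*w^3 - 3*w^2 - 5*w + 5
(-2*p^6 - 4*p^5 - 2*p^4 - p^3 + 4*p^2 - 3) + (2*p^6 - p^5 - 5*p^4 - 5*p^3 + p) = -5*p^5 - 7*p^4 - 6*p^3 + 4*p^2 + p - 3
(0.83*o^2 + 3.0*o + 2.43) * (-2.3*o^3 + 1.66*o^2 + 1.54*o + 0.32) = -1.909*o^5 - 5.5222*o^4 + 0.6692*o^3 + 8.9194*o^2 + 4.7022*o + 0.7776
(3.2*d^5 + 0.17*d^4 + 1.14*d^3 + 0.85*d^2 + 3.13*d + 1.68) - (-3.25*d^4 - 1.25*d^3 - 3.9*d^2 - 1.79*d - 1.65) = 3.2*d^5 + 3.42*d^4 + 2.39*d^3 + 4.75*d^2 + 4.92*d + 3.33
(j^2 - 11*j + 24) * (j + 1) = j^3 - 10*j^2 + 13*j + 24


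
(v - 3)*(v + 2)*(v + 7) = v^3 + 6*v^2 - 13*v - 42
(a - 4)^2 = a^2 - 8*a + 16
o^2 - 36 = (o - 6)*(o + 6)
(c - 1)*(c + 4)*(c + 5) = c^3 + 8*c^2 + 11*c - 20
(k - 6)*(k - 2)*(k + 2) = k^3 - 6*k^2 - 4*k + 24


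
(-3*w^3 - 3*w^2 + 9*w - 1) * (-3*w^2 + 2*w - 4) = 9*w^5 + 3*w^4 - 21*w^3 + 33*w^2 - 38*w + 4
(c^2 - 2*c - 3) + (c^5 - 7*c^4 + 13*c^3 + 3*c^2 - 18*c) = c^5 - 7*c^4 + 13*c^3 + 4*c^2 - 20*c - 3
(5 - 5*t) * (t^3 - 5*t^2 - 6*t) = -5*t^4 + 30*t^3 + 5*t^2 - 30*t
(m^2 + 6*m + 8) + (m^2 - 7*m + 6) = 2*m^2 - m + 14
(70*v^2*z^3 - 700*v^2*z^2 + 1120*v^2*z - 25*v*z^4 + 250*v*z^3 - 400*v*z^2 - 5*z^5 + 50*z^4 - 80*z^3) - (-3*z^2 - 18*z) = 70*v^2*z^3 - 700*v^2*z^2 + 1120*v^2*z - 25*v*z^4 + 250*v*z^3 - 400*v*z^2 - 5*z^5 + 50*z^4 - 80*z^3 + 3*z^2 + 18*z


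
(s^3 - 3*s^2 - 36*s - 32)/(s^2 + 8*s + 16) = (s^2 - 7*s - 8)/(s + 4)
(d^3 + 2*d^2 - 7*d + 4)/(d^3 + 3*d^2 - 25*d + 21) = (d^2 + 3*d - 4)/(d^2 + 4*d - 21)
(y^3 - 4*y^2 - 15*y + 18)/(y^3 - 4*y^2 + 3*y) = (y^2 - 3*y - 18)/(y*(y - 3))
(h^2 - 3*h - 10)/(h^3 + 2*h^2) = (h - 5)/h^2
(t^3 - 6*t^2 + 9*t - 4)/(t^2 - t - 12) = (t^2 - 2*t + 1)/(t + 3)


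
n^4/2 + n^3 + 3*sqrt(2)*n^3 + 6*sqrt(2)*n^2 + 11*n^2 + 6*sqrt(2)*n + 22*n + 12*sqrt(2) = (n/2 + sqrt(2)/2)*(n + 2)*(n + 2*sqrt(2))*(n + 3*sqrt(2))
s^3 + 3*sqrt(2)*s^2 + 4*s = s*(s + sqrt(2))*(s + 2*sqrt(2))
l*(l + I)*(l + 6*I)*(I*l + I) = I*l^4 - 7*l^3 + I*l^3 - 7*l^2 - 6*I*l^2 - 6*I*l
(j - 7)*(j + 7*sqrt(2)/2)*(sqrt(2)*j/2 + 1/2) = sqrt(2)*j^3/2 - 7*sqrt(2)*j^2/2 + 4*j^2 - 28*j + 7*sqrt(2)*j/4 - 49*sqrt(2)/4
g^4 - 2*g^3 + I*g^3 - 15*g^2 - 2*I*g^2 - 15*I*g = g*(g - 5)*(g + 3)*(g + I)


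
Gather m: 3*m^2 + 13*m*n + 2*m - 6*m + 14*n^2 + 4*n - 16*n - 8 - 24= 3*m^2 + m*(13*n - 4) + 14*n^2 - 12*n - 32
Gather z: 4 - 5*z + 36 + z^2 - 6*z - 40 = z^2 - 11*z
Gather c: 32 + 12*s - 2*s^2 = -2*s^2 + 12*s + 32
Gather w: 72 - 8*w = 72 - 8*w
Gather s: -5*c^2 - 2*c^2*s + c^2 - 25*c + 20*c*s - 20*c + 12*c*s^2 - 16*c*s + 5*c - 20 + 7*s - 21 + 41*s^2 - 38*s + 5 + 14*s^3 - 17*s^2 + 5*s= -4*c^2 - 40*c + 14*s^3 + s^2*(12*c + 24) + s*(-2*c^2 + 4*c - 26) - 36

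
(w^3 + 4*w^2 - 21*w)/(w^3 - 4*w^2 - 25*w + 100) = w*(w^2 + 4*w - 21)/(w^3 - 4*w^2 - 25*w + 100)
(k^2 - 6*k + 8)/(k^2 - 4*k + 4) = (k - 4)/(k - 2)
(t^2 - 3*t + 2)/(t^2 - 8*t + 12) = (t - 1)/(t - 6)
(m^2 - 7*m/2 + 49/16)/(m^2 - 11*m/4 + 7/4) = (m - 7/4)/(m - 1)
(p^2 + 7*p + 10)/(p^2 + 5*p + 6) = (p + 5)/(p + 3)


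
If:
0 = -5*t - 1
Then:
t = -1/5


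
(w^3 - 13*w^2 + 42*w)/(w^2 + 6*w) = (w^2 - 13*w + 42)/(w + 6)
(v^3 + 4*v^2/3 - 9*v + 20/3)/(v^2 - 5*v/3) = v + 3 - 4/v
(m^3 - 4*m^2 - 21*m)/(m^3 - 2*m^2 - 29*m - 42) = m/(m + 2)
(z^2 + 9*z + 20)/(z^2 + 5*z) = (z + 4)/z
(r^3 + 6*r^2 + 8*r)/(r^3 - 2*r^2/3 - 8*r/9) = 9*(r^2 + 6*r + 8)/(9*r^2 - 6*r - 8)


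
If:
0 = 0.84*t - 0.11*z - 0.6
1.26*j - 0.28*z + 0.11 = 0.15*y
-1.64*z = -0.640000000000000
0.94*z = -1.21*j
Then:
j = -0.30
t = 0.77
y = -2.54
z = 0.39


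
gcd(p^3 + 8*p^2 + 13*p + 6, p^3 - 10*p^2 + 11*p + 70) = 1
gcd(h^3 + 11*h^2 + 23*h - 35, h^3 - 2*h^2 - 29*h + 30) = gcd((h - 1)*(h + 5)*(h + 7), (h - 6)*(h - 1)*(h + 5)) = h^2 + 4*h - 5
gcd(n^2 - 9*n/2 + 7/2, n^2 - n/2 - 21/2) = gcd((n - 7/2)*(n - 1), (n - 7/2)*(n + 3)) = n - 7/2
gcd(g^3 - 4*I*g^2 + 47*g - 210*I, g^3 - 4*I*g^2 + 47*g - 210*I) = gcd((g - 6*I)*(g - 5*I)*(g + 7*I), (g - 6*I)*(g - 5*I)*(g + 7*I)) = g^3 - 4*I*g^2 + 47*g - 210*I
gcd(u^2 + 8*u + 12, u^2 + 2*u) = u + 2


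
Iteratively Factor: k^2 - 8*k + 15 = (k - 3)*(k - 5)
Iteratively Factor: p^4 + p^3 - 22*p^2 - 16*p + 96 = (p + 3)*(p^3 - 2*p^2 - 16*p + 32) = (p + 3)*(p + 4)*(p^2 - 6*p + 8) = (p - 4)*(p + 3)*(p + 4)*(p - 2)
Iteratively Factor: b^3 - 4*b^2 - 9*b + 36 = (b - 4)*(b^2 - 9) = (b - 4)*(b + 3)*(b - 3)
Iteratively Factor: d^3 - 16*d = (d + 4)*(d^2 - 4*d) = (d - 4)*(d + 4)*(d)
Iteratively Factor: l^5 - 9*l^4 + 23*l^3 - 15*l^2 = (l)*(l^4 - 9*l^3 + 23*l^2 - 15*l) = l*(l - 5)*(l^3 - 4*l^2 + 3*l) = l*(l - 5)*(l - 1)*(l^2 - 3*l) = l^2*(l - 5)*(l - 1)*(l - 3)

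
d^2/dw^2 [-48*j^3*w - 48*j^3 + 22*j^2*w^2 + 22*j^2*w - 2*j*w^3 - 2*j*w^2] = 4*j*(11*j - 3*w - 1)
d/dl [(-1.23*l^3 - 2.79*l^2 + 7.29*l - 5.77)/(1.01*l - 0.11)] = (-2.4846*l^3 - 2.412*l^2 + 0.6138*l + 5.0258)/(1.0201*l^2 - 0.2222*l + 0.0121)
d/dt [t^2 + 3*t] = 2*t + 3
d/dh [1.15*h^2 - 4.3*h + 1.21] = 2.3*h - 4.3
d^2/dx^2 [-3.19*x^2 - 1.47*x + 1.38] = -6.38000000000000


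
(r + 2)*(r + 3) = r^2 + 5*r + 6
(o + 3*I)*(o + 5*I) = o^2 + 8*I*o - 15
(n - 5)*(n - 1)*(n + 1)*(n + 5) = n^4 - 26*n^2 + 25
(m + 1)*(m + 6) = m^2 + 7*m + 6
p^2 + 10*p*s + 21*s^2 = (p + 3*s)*(p + 7*s)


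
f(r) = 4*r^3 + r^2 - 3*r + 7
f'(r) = 12*r^2 + 2*r - 3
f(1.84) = 29.78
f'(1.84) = 41.31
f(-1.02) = 6.86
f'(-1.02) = 7.44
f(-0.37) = 8.04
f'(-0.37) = -2.10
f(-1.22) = 4.89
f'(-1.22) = 12.42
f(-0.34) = 7.98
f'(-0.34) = -2.29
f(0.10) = 6.71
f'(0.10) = -2.68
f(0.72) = 6.85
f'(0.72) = 4.66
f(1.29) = 13.38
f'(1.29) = 19.55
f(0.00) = 7.00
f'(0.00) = -3.00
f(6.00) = 889.00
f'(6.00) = 441.00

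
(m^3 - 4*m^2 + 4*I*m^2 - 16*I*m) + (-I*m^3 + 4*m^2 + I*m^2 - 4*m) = m^3 - I*m^3 + 5*I*m^2 - 4*m - 16*I*m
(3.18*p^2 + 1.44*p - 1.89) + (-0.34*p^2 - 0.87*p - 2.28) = 2.84*p^2 + 0.57*p - 4.17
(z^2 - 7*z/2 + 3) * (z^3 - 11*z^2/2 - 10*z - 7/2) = z^5 - 9*z^4 + 49*z^3/4 + 15*z^2 - 71*z/4 - 21/2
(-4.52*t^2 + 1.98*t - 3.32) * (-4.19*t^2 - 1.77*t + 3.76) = 18.9388*t^4 - 0.295800000000002*t^3 - 6.589*t^2 + 13.3212*t - 12.4832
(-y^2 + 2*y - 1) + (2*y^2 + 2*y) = y^2 + 4*y - 1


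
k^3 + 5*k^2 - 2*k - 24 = (k - 2)*(k + 3)*(k + 4)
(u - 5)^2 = u^2 - 10*u + 25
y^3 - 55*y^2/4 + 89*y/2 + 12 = (y - 8)*(y - 6)*(y + 1/4)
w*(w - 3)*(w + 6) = w^3 + 3*w^2 - 18*w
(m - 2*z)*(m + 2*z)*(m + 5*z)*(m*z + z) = m^4*z + 5*m^3*z^2 + m^3*z - 4*m^2*z^3 + 5*m^2*z^2 - 20*m*z^4 - 4*m*z^3 - 20*z^4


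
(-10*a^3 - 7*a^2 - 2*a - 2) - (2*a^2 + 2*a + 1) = -10*a^3 - 9*a^2 - 4*a - 3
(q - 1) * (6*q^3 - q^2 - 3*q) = 6*q^4 - 7*q^3 - 2*q^2 + 3*q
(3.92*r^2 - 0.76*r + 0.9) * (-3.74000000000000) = -14.6608*r^2 + 2.8424*r - 3.366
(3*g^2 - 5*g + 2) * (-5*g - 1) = -15*g^3 + 22*g^2 - 5*g - 2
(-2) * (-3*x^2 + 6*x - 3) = 6*x^2 - 12*x + 6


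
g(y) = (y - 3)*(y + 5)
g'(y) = 2*y + 2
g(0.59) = -13.47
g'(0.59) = 3.18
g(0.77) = -12.87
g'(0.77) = 3.54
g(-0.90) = -15.99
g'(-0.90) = 0.20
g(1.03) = -11.88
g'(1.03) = 4.06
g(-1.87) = -15.24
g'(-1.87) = -1.74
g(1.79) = -8.22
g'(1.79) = 5.58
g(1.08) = -11.67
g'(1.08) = 4.16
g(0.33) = -14.23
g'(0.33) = 2.66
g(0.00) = -15.00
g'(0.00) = 2.00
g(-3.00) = -12.00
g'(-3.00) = -4.00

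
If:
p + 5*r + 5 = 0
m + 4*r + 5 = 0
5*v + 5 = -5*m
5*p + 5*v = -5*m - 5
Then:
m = -1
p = 0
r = -1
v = 0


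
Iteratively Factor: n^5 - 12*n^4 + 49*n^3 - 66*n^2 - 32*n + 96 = (n - 4)*(n^4 - 8*n^3 + 17*n^2 + 2*n - 24) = (n - 4)*(n + 1)*(n^3 - 9*n^2 + 26*n - 24) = (n - 4)*(n - 3)*(n + 1)*(n^2 - 6*n + 8) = (n - 4)^2*(n - 3)*(n + 1)*(n - 2)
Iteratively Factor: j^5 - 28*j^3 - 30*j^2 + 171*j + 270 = (j + 2)*(j^4 - 2*j^3 - 24*j^2 + 18*j + 135) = (j - 3)*(j + 2)*(j^3 + j^2 - 21*j - 45) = (j - 3)*(j + 2)*(j + 3)*(j^2 - 2*j - 15) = (j - 3)*(j + 2)*(j + 3)^2*(j - 5)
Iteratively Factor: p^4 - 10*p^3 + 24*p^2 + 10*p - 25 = (p - 1)*(p^3 - 9*p^2 + 15*p + 25) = (p - 5)*(p - 1)*(p^2 - 4*p - 5) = (p - 5)^2*(p - 1)*(p + 1)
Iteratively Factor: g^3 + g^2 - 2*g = (g - 1)*(g^2 + 2*g) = (g - 1)*(g + 2)*(g)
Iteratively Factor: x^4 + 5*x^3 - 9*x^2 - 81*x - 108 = (x + 3)*(x^3 + 2*x^2 - 15*x - 36) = (x + 3)^2*(x^2 - x - 12) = (x + 3)^3*(x - 4)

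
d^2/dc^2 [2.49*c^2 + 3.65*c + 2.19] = 4.98000000000000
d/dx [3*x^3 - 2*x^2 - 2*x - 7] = 9*x^2 - 4*x - 2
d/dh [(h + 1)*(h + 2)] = 2*h + 3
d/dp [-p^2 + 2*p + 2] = 2 - 2*p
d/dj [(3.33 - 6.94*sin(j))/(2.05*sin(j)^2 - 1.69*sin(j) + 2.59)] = (14.227*sin(j)^2 - 13.653*sin(j) - 12.3469)*cos(j)/(4.2025*sin(j)^4 - 6.929*sin(j)^3 + 13.4751*sin(j)^2 - 8.7542*sin(j) + 6.7081)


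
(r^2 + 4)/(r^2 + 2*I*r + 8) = (r + 2*I)/(r + 4*I)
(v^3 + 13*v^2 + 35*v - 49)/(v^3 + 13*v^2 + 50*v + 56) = (v^2 + 6*v - 7)/(v^2 + 6*v + 8)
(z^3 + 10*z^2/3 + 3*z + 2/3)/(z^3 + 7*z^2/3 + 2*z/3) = (z + 1)/z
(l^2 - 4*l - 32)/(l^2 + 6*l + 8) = (l - 8)/(l + 2)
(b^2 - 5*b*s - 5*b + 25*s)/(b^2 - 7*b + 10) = (b - 5*s)/(b - 2)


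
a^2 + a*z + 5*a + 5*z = (a + 5)*(a + z)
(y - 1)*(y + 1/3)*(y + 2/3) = y^3 - 7*y/9 - 2/9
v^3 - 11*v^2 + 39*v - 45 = (v - 5)*(v - 3)^2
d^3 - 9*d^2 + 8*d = d*(d - 8)*(d - 1)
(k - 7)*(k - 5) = k^2 - 12*k + 35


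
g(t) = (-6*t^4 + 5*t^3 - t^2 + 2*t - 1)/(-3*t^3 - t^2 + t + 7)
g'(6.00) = 1.94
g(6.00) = 10.02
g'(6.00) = 1.94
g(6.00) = 10.02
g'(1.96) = 0.79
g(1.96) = 2.97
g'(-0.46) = 1.27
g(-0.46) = -0.44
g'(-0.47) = 1.32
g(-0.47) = -0.45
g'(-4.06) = 2.05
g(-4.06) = -10.63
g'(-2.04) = 3.06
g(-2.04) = -5.92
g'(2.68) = 1.59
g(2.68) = 3.91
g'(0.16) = 0.28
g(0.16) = -0.10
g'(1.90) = 0.59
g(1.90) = 2.92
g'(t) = (9*t^2 + 2*t - 1)*(-6*t^4 + 5*t^3 - t^2 + 2*t - 1)/(-3*t^3 - t^2 + t + 7)^2 + (-24*t^3 + 15*t^2 - 2*t + 2)/(-3*t^3 - t^2 + t + 7)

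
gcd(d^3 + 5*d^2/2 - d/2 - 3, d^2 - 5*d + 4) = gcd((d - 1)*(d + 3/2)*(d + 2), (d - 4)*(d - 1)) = d - 1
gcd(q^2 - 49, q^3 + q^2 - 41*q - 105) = q - 7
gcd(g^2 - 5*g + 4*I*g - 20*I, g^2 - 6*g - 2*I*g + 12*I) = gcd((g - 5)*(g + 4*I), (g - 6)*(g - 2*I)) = 1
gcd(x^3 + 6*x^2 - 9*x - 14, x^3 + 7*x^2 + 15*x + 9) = x + 1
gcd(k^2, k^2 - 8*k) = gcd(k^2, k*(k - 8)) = k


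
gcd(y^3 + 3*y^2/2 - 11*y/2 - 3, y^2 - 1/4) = y + 1/2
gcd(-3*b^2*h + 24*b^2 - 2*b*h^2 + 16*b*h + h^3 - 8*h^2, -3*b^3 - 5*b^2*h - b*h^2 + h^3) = 3*b^2 + 2*b*h - h^2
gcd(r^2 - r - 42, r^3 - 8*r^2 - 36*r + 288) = r + 6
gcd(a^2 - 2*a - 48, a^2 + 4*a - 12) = a + 6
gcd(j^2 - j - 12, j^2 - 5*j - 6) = 1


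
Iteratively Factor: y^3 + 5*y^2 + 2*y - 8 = (y + 4)*(y^2 + y - 2) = (y - 1)*(y + 4)*(y + 2)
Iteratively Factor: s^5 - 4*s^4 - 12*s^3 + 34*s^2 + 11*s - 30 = (s - 2)*(s^4 - 2*s^3 - 16*s^2 + 2*s + 15) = (s - 2)*(s - 1)*(s^3 - s^2 - 17*s - 15) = (s - 2)*(s - 1)*(s + 1)*(s^2 - 2*s - 15) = (s - 2)*(s - 1)*(s + 1)*(s + 3)*(s - 5)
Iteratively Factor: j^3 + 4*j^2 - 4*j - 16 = (j - 2)*(j^2 + 6*j + 8) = (j - 2)*(j + 4)*(j + 2)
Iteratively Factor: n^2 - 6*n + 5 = (n - 1)*(n - 5)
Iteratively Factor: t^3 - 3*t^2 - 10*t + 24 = (t - 4)*(t^2 + t - 6) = (t - 4)*(t - 2)*(t + 3)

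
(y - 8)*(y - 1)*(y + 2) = y^3 - 7*y^2 - 10*y + 16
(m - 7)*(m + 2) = m^2 - 5*m - 14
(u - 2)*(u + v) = u^2 + u*v - 2*u - 2*v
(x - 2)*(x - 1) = x^2 - 3*x + 2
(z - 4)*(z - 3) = z^2 - 7*z + 12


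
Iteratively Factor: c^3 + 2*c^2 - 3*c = (c)*(c^2 + 2*c - 3) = c*(c + 3)*(c - 1)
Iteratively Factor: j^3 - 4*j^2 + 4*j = (j - 2)*(j^2 - 2*j) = j*(j - 2)*(j - 2)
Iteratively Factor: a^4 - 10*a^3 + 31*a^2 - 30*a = (a - 5)*(a^3 - 5*a^2 + 6*a) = a*(a - 5)*(a^2 - 5*a + 6) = a*(a - 5)*(a - 2)*(a - 3)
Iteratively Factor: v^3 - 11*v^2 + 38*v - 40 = (v - 2)*(v^2 - 9*v + 20) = (v - 4)*(v - 2)*(v - 5)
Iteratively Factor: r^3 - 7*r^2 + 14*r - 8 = (r - 4)*(r^2 - 3*r + 2) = (r - 4)*(r - 2)*(r - 1)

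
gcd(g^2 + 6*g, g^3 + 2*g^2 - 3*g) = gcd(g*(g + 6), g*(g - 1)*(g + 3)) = g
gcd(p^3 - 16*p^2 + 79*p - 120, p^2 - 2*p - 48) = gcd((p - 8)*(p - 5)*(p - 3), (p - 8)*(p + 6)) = p - 8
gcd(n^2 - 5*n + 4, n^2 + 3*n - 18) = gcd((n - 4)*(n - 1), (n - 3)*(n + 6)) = 1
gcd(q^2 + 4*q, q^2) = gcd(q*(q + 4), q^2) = q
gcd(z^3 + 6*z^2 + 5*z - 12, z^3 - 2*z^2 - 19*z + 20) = z^2 + 3*z - 4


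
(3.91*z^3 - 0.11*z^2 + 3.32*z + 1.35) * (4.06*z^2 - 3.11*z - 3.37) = 15.8746*z^5 - 12.6067*z^4 + 0.644599999999999*z^3 - 4.4735*z^2 - 15.3869*z - 4.5495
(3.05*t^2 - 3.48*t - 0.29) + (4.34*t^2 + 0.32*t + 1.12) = 7.39*t^2 - 3.16*t + 0.83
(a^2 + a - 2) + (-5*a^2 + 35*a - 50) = -4*a^2 + 36*a - 52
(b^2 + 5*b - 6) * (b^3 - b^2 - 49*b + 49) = b^5 + 4*b^4 - 60*b^3 - 190*b^2 + 539*b - 294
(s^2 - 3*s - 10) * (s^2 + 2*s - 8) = s^4 - s^3 - 24*s^2 + 4*s + 80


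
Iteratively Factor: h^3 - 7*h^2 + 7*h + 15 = (h - 5)*(h^2 - 2*h - 3) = (h - 5)*(h - 3)*(h + 1)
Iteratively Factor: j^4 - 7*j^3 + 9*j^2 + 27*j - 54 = (j - 3)*(j^3 - 4*j^2 - 3*j + 18) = (j - 3)*(j + 2)*(j^2 - 6*j + 9) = (j - 3)^2*(j + 2)*(j - 3)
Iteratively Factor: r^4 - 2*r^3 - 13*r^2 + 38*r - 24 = (r - 3)*(r^3 + r^2 - 10*r + 8) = (r - 3)*(r - 1)*(r^2 + 2*r - 8) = (r - 3)*(r - 2)*(r - 1)*(r + 4)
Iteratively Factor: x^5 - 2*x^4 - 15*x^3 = (x)*(x^4 - 2*x^3 - 15*x^2) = x^2*(x^3 - 2*x^2 - 15*x) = x^3*(x^2 - 2*x - 15) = x^3*(x + 3)*(x - 5)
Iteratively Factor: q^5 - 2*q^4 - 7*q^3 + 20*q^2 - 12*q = (q - 2)*(q^4 - 7*q^2 + 6*q) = q*(q - 2)*(q^3 - 7*q + 6) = q*(q - 2)*(q + 3)*(q^2 - 3*q + 2) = q*(q - 2)^2*(q + 3)*(q - 1)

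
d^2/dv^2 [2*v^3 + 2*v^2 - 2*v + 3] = 12*v + 4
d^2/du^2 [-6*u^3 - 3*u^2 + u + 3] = -36*u - 6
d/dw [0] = 0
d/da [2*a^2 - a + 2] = 4*a - 1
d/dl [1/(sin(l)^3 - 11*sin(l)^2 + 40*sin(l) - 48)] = (10 - 3*sin(l))*cos(l)/((sin(l) - 4)^3*(sin(l) - 3)^2)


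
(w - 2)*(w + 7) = w^2 + 5*w - 14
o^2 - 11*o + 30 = (o - 6)*(o - 5)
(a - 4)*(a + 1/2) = a^2 - 7*a/2 - 2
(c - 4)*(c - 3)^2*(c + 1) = c^4 - 9*c^3 + 23*c^2 - 3*c - 36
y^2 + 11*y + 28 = (y + 4)*(y + 7)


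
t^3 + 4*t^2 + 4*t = t*(t + 2)^2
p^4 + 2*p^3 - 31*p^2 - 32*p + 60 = (p - 5)*(p - 1)*(p + 2)*(p + 6)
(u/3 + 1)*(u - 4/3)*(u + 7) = u^3/3 + 26*u^2/9 + 23*u/9 - 28/3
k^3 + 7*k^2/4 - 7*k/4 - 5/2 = (k - 5/4)*(k + 1)*(k + 2)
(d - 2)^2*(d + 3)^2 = d^4 + 2*d^3 - 11*d^2 - 12*d + 36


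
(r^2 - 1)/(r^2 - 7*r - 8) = (r - 1)/(r - 8)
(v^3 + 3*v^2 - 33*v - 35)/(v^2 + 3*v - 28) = (v^2 - 4*v - 5)/(v - 4)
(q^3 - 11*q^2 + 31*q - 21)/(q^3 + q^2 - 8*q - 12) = (q^2 - 8*q + 7)/(q^2 + 4*q + 4)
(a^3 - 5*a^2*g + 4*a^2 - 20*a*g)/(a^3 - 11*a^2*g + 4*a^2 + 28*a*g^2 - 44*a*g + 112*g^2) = a*(a - 5*g)/(a^2 - 11*a*g + 28*g^2)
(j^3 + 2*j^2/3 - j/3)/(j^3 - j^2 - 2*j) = (j - 1/3)/(j - 2)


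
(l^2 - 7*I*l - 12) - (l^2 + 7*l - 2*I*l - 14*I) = -7*l - 5*I*l - 12 + 14*I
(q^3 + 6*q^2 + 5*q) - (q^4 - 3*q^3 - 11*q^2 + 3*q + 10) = -q^4 + 4*q^3 + 17*q^2 + 2*q - 10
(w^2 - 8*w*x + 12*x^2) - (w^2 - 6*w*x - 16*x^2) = -2*w*x + 28*x^2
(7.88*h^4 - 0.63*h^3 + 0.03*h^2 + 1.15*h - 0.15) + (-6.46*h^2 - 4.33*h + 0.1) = 7.88*h^4 - 0.63*h^3 - 6.43*h^2 - 3.18*h - 0.05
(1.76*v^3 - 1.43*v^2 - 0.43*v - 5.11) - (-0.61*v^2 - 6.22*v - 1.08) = 1.76*v^3 - 0.82*v^2 + 5.79*v - 4.03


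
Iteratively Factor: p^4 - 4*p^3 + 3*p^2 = (p - 3)*(p^3 - p^2) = (p - 3)*(p - 1)*(p^2) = p*(p - 3)*(p - 1)*(p)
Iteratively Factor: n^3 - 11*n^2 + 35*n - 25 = (n - 5)*(n^2 - 6*n + 5) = (n - 5)^2*(n - 1)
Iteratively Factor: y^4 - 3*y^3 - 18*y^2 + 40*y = (y - 2)*(y^3 - y^2 - 20*y) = y*(y - 2)*(y^2 - y - 20) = y*(y - 5)*(y - 2)*(y + 4)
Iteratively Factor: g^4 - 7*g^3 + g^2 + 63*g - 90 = (g + 3)*(g^3 - 10*g^2 + 31*g - 30) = (g - 5)*(g + 3)*(g^2 - 5*g + 6) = (g - 5)*(g - 3)*(g + 3)*(g - 2)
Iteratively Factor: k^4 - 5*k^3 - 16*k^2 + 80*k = (k + 4)*(k^3 - 9*k^2 + 20*k) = k*(k + 4)*(k^2 - 9*k + 20) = k*(k - 4)*(k + 4)*(k - 5)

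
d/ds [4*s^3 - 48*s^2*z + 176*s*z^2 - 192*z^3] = 12*s^2 - 96*s*z + 176*z^2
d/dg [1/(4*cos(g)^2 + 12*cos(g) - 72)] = (2*cos(g) + 3)*sin(g)/(4*(cos(g)^2 + 3*cos(g) - 18)^2)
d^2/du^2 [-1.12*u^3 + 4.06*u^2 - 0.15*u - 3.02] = 8.12 - 6.72*u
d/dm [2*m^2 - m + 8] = 4*m - 1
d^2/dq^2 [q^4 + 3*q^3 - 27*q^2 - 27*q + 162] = 12*q^2 + 18*q - 54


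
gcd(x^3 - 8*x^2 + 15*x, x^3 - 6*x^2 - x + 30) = x^2 - 8*x + 15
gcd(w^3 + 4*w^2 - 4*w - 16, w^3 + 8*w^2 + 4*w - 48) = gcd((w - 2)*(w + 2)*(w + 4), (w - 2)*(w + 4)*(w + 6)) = w^2 + 2*w - 8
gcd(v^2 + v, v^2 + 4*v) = v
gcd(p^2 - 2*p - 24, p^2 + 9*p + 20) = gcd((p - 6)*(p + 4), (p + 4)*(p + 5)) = p + 4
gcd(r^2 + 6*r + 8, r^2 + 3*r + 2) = r + 2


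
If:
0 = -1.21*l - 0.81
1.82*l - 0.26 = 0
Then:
No Solution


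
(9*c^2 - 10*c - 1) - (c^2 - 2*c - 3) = 8*c^2 - 8*c + 2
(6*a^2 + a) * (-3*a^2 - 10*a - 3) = -18*a^4 - 63*a^3 - 28*a^2 - 3*a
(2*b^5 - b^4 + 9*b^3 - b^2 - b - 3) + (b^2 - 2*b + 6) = 2*b^5 - b^4 + 9*b^3 - 3*b + 3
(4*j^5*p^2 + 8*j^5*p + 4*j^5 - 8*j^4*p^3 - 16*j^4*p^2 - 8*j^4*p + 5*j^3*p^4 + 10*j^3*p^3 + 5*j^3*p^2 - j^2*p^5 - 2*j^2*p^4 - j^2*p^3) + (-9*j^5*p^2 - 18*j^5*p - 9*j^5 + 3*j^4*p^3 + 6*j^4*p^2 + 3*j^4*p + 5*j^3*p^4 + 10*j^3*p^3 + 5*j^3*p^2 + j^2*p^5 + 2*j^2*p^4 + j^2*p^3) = -5*j^5*p^2 - 10*j^5*p - 5*j^5 - 5*j^4*p^3 - 10*j^4*p^2 - 5*j^4*p + 10*j^3*p^4 + 20*j^3*p^3 + 10*j^3*p^2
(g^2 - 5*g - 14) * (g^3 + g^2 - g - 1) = g^5 - 4*g^4 - 20*g^3 - 10*g^2 + 19*g + 14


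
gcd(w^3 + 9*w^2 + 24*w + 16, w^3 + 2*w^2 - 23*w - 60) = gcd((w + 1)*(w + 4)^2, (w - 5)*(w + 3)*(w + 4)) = w + 4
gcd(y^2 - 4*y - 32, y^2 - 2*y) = 1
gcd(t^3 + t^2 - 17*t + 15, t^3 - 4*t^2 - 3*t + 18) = t - 3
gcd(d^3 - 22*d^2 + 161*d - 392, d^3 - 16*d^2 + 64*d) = d - 8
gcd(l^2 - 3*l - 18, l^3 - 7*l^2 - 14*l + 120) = l - 6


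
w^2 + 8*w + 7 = (w + 1)*(w + 7)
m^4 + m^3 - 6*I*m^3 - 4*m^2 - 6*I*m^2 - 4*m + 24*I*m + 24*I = (m - 2)*(m + 1)*(m + 2)*(m - 6*I)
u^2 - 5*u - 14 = (u - 7)*(u + 2)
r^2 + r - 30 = (r - 5)*(r + 6)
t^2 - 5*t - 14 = (t - 7)*(t + 2)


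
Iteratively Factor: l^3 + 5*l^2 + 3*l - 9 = (l + 3)*(l^2 + 2*l - 3) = (l - 1)*(l + 3)*(l + 3)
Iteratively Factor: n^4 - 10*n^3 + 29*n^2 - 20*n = (n - 4)*(n^3 - 6*n^2 + 5*n) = n*(n - 4)*(n^2 - 6*n + 5) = n*(n - 5)*(n - 4)*(n - 1)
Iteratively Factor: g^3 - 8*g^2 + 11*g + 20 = (g + 1)*(g^2 - 9*g + 20) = (g - 4)*(g + 1)*(g - 5)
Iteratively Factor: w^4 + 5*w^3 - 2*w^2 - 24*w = (w - 2)*(w^3 + 7*w^2 + 12*w) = w*(w - 2)*(w^2 + 7*w + 12) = w*(w - 2)*(w + 3)*(w + 4)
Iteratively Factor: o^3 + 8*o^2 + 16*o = (o + 4)*(o^2 + 4*o) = o*(o + 4)*(o + 4)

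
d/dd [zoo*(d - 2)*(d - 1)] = zoo*(d + 1)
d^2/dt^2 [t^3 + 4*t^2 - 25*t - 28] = 6*t + 8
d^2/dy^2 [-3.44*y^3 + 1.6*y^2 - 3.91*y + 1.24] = 3.2 - 20.64*y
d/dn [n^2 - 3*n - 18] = 2*n - 3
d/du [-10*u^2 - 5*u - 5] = -20*u - 5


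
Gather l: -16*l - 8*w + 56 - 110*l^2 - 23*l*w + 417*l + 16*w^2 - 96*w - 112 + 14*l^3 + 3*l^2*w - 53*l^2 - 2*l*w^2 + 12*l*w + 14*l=14*l^3 + l^2*(3*w - 163) + l*(-2*w^2 - 11*w + 415) + 16*w^2 - 104*w - 56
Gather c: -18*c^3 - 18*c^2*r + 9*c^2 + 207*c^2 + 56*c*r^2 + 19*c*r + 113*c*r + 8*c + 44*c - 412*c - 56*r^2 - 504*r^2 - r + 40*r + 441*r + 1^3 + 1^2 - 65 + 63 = -18*c^3 + c^2*(216 - 18*r) + c*(56*r^2 + 132*r - 360) - 560*r^2 + 480*r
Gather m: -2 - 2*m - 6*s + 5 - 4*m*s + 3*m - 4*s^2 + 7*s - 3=m*(1 - 4*s) - 4*s^2 + s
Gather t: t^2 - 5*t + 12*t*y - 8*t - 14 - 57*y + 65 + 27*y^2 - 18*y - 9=t^2 + t*(12*y - 13) + 27*y^2 - 75*y + 42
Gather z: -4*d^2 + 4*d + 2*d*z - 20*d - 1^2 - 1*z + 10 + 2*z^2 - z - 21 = -4*d^2 - 16*d + 2*z^2 + z*(2*d - 2) - 12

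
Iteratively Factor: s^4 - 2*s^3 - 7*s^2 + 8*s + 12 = (s + 1)*(s^3 - 3*s^2 - 4*s + 12) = (s - 3)*(s + 1)*(s^2 - 4) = (s - 3)*(s + 1)*(s + 2)*(s - 2)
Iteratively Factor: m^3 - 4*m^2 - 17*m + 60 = (m + 4)*(m^2 - 8*m + 15) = (m - 3)*(m + 4)*(m - 5)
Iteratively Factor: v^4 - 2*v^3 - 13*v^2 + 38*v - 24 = (v - 3)*(v^3 + v^2 - 10*v + 8) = (v - 3)*(v - 2)*(v^2 + 3*v - 4) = (v - 3)*(v - 2)*(v + 4)*(v - 1)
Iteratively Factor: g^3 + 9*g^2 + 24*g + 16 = (g + 4)*(g^2 + 5*g + 4) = (g + 4)^2*(g + 1)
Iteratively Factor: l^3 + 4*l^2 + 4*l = (l + 2)*(l^2 + 2*l) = l*(l + 2)*(l + 2)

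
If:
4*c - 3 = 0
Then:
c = 3/4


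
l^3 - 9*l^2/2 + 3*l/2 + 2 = (l - 4)*(l - 1)*(l + 1/2)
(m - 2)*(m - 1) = m^2 - 3*m + 2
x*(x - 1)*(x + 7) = x^3 + 6*x^2 - 7*x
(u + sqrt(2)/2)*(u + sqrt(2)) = u^2 + 3*sqrt(2)*u/2 + 1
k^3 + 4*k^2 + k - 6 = (k - 1)*(k + 2)*(k + 3)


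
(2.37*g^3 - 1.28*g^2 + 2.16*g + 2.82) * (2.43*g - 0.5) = 5.7591*g^4 - 4.2954*g^3 + 5.8888*g^2 + 5.7726*g - 1.41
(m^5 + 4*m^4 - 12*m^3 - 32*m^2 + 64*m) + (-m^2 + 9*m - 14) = m^5 + 4*m^4 - 12*m^3 - 33*m^2 + 73*m - 14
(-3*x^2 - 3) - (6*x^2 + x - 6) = -9*x^2 - x + 3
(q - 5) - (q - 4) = -1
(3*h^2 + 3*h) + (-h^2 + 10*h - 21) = 2*h^2 + 13*h - 21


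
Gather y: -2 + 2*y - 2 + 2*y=4*y - 4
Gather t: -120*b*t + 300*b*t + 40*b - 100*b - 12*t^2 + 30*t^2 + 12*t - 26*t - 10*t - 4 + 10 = -60*b + 18*t^2 + t*(180*b - 24) + 6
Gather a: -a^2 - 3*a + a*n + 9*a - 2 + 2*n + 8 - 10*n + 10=-a^2 + a*(n + 6) - 8*n + 16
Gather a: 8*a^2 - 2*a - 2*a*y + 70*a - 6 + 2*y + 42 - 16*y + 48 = 8*a^2 + a*(68 - 2*y) - 14*y + 84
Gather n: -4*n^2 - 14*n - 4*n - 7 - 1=-4*n^2 - 18*n - 8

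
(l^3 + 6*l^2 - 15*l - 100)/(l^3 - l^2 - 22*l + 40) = (l + 5)/(l - 2)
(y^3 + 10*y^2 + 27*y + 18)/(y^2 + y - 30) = (y^2 + 4*y + 3)/(y - 5)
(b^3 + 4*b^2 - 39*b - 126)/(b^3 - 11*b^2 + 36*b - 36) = (b^2 + 10*b + 21)/(b^2 - 5*b + 6)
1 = 1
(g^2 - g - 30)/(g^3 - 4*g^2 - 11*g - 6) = (g + 5)/(g^2 + 2*g + 1)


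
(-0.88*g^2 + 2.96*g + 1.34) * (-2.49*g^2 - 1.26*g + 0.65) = 2.1912*g^4 - 6.2616*g^3 - 7.6382*g^2 + 0.2356*g + 0.871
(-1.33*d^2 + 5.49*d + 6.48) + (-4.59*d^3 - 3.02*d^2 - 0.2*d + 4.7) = -4.59*d^3 - 4.35*d^2 + 5.29*d + 11.18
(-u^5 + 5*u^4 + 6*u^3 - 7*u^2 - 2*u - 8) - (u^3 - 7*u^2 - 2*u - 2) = -u^5 + 5*u^4 + 5*u^3 - 6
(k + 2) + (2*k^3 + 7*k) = 2*k^3 + 8*k + 2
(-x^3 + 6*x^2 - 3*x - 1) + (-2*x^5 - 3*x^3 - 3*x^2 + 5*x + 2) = -2*x^5 - 4*x^3 + 3*x^2 + 2*x + 1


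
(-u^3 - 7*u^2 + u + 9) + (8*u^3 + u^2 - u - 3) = 7*u^3 - 6*u^2 + 6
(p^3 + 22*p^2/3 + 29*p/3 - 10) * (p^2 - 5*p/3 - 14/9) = p^5 + 17*p^4/3 - 37*p^3/9 - 1013*p^2/27 + 44*p/27 + 140/9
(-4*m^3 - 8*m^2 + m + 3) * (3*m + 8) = -12*m^4 - 56*m^3 - 61*m^2 + 17*m + 24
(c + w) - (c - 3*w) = 4*w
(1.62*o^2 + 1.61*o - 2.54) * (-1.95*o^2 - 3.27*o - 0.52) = -3.159*o^4 - 8.4369*o^3 - 1.1541*o^2 + 7.4686*o + 1.3208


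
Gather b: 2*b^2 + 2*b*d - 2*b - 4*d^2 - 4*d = 2*b^2 + b*(2*d - 2) - 4*d^2 - 4*d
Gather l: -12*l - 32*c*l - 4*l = l*(-32*c - 16)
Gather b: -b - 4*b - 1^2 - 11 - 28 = -5*b - 40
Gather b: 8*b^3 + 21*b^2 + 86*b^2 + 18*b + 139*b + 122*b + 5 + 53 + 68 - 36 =8*b^3 + 107*b^2 + 279*b + 90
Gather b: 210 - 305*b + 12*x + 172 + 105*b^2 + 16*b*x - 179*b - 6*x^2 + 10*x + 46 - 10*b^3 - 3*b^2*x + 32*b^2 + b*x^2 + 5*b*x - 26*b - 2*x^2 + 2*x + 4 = -10*b^3 + b^2*(137 - 3*x) + b*(x^2 + 21*x - 510) - 8*x^2 + 24*x + 432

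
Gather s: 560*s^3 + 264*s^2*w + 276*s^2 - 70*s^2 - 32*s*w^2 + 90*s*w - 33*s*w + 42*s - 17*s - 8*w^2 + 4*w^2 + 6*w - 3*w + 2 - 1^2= 560*s^3 + s^2*(264*w + 206) + s*(-32*w^2 + 57*w + 25) - 4*w^2 + 3*w + 1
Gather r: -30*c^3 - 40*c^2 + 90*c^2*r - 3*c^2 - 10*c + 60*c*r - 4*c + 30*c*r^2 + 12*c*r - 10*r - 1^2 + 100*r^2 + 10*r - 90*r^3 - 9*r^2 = -30*c^3 - 43*c^2 - 14*c - 90*r^3 + r^2*(30*c + 91) + r*(90*c^2 + 72*c) - 1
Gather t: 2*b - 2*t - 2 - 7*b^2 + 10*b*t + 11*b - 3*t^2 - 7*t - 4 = -7*b^2 + 13*b - 3*t^2 + t*(10*b - 9) - 6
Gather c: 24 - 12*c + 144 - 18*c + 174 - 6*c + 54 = 396 - 36*c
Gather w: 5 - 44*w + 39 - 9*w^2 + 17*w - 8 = -9*w^2 - 27*w + 36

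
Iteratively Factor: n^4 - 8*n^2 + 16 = (n - 2)*(n^3 + 2*n^2 - 4*n - 8) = (n - 2)*(n + 2)*(n^2 - 4) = (n - 2)*(n + 2)^2*(n - 2)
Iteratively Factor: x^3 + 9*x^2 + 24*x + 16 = (x + 4)*(x^2 + 5*x + 4) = (x + 1)*(x + 4)*(x + 4)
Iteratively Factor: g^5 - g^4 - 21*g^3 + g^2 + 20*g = (g + 1)*(g^4 - 2*g^3 - 19*g^2 + 20*g) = (g + 1)*(g + 4)*(g^3 - 6*g^2 + 5*g) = (g - 5)*(g + 1)*(g + 4)*(g^2 - g) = g*(g - 5)*(g + 1)*(g + 4)*(g - 1)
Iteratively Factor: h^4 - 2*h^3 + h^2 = (h - 1)*(h^3 - h^2) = (h - 1)^2*(h^2) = h*(h - 1)^2*(h)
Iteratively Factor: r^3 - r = (r + 1)*(r^2 - r) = (r - 1)*(r + 1)*(r)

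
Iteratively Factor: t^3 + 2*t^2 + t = (t + 1)*(t^2 + t) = t*(t + 1)*(t + 1)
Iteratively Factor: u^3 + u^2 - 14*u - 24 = (u + 2)*(u^2 - u - 12) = (u - 4)*(u + 2)*(u + 3)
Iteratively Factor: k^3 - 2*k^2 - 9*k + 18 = (k + 3)*(k^2 - 5*k + 6) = (k - 3)*(k + 3)*(k - 2)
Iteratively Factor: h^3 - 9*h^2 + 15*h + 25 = (h + 1)*(h^2 - 10*h + 25) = (h - 5)*(h + 1)*(h - 5)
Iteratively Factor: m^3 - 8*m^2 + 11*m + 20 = (m - 5)*(m^2 - 3*m - 4) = (m - 5)*(m - 4)*(m + 1)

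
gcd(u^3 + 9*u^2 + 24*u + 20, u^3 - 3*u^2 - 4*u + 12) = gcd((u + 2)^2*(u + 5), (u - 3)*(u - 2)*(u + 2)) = u + 2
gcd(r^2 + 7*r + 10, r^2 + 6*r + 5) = r + 5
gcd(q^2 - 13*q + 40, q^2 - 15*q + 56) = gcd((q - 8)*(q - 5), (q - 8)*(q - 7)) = q - 8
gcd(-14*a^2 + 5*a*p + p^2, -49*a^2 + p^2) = 7*a + p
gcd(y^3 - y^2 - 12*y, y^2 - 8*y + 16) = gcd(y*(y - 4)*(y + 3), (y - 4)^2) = y - 4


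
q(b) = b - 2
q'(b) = 1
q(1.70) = -0.30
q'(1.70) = 1.00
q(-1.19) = -3.19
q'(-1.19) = 1.00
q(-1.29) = -3.29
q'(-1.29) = 1.00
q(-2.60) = -4.60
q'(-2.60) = 1.00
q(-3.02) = -5.02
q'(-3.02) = 1.00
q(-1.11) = -3.11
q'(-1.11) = 1.00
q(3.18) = 1.18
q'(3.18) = 1.00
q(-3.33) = -5.33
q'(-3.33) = 1.00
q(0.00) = -2.00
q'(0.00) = 1.00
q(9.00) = 7.00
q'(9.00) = 1.00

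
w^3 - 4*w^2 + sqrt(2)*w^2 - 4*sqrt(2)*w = w*(w - 4)*(w + sqrt(2))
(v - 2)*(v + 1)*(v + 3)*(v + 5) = v^4 + 7*v^3 + 5*v^2 - 31*v - 30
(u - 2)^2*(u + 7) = u^3 + 3*u^2 - 24*u + 28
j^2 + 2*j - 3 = (j - 1)*(j + 3)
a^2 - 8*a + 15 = (a - 5)*(a - 3)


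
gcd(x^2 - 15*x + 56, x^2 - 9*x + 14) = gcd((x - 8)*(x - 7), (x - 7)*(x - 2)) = x - 7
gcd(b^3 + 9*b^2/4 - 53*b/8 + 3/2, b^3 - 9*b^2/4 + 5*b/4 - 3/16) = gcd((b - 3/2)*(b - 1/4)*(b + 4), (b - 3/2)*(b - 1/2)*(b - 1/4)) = b^2 - 7*b/4 + 3/8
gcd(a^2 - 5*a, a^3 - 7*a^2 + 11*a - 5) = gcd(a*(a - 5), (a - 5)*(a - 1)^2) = a - 5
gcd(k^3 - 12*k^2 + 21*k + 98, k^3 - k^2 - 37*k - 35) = k - 7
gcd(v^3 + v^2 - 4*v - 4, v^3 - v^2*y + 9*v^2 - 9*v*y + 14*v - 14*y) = v + 2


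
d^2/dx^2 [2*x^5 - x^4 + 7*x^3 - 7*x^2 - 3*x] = 40*x^3 - 12*x^2 + 42*x - 14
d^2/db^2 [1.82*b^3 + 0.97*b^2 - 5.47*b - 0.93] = 10.92*b + 1.94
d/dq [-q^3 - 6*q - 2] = -3*q^2 - 6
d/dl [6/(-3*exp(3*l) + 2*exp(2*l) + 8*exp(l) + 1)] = (54*exp(2*l) - 24*exp(l) - 48)*exp(l)/(-3*exp(3*l) + 2*exp(2*l) + 8*exp(l) + 1)^2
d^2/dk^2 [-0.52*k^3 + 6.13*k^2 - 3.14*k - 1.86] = 12.26 - 3.12*k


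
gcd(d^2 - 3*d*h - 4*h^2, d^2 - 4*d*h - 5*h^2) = d + h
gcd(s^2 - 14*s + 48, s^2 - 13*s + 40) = s - 8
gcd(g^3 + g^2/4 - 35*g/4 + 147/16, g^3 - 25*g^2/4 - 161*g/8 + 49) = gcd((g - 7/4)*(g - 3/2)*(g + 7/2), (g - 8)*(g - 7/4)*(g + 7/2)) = g^2 + 7*g/4 - 49/8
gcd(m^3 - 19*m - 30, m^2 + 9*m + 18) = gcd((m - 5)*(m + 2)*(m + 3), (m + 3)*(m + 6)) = m + 3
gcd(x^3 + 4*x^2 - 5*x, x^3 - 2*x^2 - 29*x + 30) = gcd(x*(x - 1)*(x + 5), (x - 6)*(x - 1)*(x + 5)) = x^2 + 4*x - 5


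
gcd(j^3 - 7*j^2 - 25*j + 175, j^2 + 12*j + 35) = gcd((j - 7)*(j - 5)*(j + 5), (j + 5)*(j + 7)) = j + 5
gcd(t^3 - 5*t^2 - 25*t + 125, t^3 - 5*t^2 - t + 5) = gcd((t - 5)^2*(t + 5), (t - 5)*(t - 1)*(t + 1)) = t - 5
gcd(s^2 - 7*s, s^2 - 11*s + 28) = s - 7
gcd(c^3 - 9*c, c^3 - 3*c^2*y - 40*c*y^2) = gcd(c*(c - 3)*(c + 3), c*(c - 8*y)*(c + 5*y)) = c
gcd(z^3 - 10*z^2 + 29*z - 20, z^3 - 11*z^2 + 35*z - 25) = z^2 - 6*z + 5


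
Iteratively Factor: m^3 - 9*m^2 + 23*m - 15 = (m - 5)*(m^2 - 4*m + 3) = (m - 5)*(m - 1)*(m - 3)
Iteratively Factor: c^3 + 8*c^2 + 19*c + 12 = (c + 4)*(c^2 + 4*c + 3) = (c + 3)*(c + 4)*(c + 1)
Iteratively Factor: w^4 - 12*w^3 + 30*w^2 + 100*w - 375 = (w + 3)*(w^3 - 15*w^2 + 75*w - 125) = (w - 5)*(w + 3)*(w^2 - 10*w + 25) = (w - 5)^2*(w + 3)*(w - 5)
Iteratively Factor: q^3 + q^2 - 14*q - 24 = (q - 4)*(q^2 + 5*q + 6) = (q - 4)*(q + 3)*(q + 2)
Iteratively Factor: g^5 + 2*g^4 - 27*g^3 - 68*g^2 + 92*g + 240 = (g + 4)*(g^4 - 2*g^3 - 19*g^2 + 8*g + 60) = (g - 5)*(g + 4)*(g^3 + 3*g^2 - 4*g - 12) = (g - 5)*(g - 2)*(g + 4)*(g^2 + 5*g + 6) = (g - 5)*(g - 2)*(g + 3)*(g + 4)*(g + 2)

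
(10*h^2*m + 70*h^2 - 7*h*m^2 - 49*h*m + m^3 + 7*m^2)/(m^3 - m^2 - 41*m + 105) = (10*h^2 - 7*h*m + m^2)/(m^2 - 8*m + 15)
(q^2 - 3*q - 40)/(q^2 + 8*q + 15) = (q - 8)/(q + 3)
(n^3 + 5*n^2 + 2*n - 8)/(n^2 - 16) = (n^2 + n - 2)/(n - 4)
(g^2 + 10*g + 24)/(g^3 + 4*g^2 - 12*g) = (g + 4)/(g*(g - 2))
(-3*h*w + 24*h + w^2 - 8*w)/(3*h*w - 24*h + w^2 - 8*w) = (-3*h + w)/(3*h + w)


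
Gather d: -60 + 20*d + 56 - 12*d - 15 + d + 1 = 9*d - 18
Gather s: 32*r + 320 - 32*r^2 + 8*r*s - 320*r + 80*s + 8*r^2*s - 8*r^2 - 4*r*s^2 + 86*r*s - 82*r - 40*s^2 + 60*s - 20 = -40*r^2 - 370*r + s^2*(-4*r - 40) + s*(8*r^2 + 94*r + 140) + 300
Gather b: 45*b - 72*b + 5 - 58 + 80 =27 - 27*b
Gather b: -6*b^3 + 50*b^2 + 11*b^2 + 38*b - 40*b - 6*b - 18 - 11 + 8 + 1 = -6*b^3 + 61*b^2 - 8*b - 20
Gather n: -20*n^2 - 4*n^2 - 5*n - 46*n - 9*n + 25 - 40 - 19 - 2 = -24*n^2 - 60*n - 36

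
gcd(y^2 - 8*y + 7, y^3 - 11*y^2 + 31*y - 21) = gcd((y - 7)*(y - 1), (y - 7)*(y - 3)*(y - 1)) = y^2 - 8*y + 7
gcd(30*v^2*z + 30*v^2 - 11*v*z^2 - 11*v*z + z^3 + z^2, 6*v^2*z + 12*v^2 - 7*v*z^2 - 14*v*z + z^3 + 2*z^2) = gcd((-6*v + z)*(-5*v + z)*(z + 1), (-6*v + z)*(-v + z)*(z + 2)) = -6*v + z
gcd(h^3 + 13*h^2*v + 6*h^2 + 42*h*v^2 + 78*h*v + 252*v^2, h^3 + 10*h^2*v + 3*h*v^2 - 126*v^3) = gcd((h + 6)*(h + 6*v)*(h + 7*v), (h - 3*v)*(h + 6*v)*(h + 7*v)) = h^2 + 13*h*v + 42*v^2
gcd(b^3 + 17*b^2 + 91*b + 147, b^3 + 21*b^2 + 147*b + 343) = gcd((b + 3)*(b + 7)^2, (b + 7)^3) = b^2 + 14*b + 49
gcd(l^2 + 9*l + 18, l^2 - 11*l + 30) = 1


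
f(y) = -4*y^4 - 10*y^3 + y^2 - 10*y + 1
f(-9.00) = -18782.00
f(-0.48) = 6.92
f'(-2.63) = 68.30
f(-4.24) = -469.15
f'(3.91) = -1417.25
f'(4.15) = -1661.95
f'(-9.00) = 9206.00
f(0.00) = 1.00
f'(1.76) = -186.64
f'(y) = -16*y^3 - 30*y^2 + 2*y - 10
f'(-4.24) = 661.79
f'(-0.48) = -16.10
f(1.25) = -39.23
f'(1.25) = -85.62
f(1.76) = -106.40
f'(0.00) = -10.00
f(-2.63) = 24.76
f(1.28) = -41.87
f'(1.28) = -90.15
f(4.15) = -1924.47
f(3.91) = -1555.48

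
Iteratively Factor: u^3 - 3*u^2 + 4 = (u - 2)*(u^2 - u - 2) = (u - 2)*(u + 1)*(u - 2)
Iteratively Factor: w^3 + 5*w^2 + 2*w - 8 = (w + 4)*(w^2 + w - 2) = (w + 2)*(w + 4)*(w - 1)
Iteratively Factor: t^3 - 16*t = (t - 4)*(t^2 + 4*t) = (t - 4)*(t + 4)*(t)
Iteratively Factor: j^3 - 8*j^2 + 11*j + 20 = (j - 5)*(j^2 - 3*j - 4) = (j - 5)*(j + 1)*(j - 4)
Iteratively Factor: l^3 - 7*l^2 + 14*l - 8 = (l - 1)*(l^2 - 6*l + 8) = (l - 2)*(l - 1)*(l - 4)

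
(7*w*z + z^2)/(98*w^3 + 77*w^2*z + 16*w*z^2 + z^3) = z/(14*w^2 + 9*w*z + z^2)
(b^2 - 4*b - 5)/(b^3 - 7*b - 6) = (b - 5)/(b^2 - b - 6)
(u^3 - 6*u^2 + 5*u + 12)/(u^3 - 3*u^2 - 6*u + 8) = (u^2 - 2*u - 3)/(u^2 + u - 2)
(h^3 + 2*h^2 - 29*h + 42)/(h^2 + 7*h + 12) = (h^3 + 2*h^2 - 29*h + 42)/(h^2 + 7*h + 12)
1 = 1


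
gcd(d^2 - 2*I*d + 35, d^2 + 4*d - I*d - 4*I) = 1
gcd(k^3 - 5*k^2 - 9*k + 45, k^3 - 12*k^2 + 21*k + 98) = 1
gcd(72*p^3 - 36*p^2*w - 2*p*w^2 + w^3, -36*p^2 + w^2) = 36*p^2 - w^2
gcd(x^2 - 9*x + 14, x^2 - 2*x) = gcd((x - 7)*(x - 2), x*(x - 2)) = x - 2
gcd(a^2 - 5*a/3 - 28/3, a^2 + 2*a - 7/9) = a + 7/3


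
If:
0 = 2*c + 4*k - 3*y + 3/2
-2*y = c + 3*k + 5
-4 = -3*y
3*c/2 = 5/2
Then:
No Solution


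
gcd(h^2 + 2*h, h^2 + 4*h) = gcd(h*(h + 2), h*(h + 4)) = h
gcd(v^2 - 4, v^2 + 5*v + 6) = v + 2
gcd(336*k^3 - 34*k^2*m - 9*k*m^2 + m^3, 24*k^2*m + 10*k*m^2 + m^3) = 6*k + m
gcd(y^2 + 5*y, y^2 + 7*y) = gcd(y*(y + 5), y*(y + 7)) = y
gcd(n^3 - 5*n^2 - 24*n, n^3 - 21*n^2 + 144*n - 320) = n - 8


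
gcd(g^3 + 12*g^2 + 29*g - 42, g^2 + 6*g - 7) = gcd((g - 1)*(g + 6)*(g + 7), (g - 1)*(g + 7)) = g^2 + 6*g - 7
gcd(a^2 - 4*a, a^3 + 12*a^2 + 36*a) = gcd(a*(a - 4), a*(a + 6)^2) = a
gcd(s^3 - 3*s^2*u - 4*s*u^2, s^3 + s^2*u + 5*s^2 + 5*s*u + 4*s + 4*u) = s + u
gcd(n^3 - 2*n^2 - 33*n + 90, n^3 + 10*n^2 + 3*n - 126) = n^2 + 3*n - 18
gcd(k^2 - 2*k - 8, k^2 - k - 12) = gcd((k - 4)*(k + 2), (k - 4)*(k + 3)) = k - 4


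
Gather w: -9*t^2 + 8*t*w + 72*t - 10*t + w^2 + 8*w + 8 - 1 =-9*t^2 + 62*t + w^2 + w*(8*t + 8) + 7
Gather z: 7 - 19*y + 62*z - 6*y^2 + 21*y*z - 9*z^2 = -6*y^2 - 19*y - 9*z^2 + z*(21*y + 62) + 7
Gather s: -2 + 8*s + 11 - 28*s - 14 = -20*s - 5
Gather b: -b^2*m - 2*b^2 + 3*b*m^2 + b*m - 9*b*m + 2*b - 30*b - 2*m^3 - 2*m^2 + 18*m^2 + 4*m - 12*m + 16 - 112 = b^2*(-m - 2) + b*(3*m^2 - 8*m - 28) - 2*m^3 + 16*m^2 - 8*m - 96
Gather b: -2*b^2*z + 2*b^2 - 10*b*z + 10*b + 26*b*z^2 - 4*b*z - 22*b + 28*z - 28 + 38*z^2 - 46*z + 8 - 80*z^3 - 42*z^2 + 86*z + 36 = b^2*(2 - 2*z) + b*(26*z^2 - 14*z - 12) - 80*z^3 - 4*z^2 + 68*z + 16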